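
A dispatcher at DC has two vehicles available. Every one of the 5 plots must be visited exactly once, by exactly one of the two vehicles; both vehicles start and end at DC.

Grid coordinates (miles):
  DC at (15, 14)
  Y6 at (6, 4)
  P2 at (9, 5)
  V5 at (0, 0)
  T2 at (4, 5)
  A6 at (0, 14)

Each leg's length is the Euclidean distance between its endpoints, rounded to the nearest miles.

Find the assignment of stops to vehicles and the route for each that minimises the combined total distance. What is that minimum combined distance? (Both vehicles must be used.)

There are 2^4 − 1 = 15 ways to divide the 5 stops into two non-empty groups. For each, the best each vehicle can do is its own shortest tour through its group:
  {Y6} + {P2, V5, T2, A6}: 26 + 51 = 77
  {P2} + {Y6, V5, T2, A6}: 22 + 50 = 72
  {Y6, P2} + {V5, T2, A6}: 27 + 49 = 76
  {V5} + {Y6, P2, T2, A6}: 42 + 41 = 83
  {Y6, V5} + {P2, T2, A6}: 41 + 41 = 82
  {P2, V5} + {Y6, T2, A6}: 42 + 40 = 82
  … (15 splits in total)
  {Y6, P2, V5, T2} + {A6}: 41 + 30 = 71  ← best
Best: vehicle 1 DC → P2 → Y6 → V5 → T2 → DC = 41; vehicle 2 DC → A6 → DC = 30; combined 71.

Minimum combined distance: 71 miles.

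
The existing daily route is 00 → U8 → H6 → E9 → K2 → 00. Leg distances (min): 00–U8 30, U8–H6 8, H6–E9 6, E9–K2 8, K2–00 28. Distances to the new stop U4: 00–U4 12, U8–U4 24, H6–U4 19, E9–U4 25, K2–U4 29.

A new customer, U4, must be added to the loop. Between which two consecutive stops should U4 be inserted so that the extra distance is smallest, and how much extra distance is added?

Insertion cost between consecutive stops i–j is d(i,U4) + d(U4,j) − d(i,j):
  between 00 and U8: 12 + 24 − 30 = 6
  between U8 and H6: 24 + 19 − 8 = 35
  between H6 and E9: 19 + 25 − 6 = 38
  between E9 and K2: 25 + 29 − 8 = 46
  between K2 and 00: 29 + 12 − 28 = 13
Cheapest insertion is between 00 and U8, adding 6.
New total = 80 + 6 = 86.

Adding 6 min by placing U4 on the 00–U8 leg.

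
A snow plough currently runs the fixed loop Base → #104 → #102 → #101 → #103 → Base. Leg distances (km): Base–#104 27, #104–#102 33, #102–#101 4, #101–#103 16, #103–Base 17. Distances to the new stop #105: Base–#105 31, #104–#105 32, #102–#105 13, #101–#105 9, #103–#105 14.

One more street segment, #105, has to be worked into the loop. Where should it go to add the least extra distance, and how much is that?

Minimum extra distance: 7 km, inserting #105 between #101 and #103.

Insertion cost between consecutive stops i–j is d(i,#105) + d(#105,j) − d(i,j):
  between Base and #104: 31 + 32 − 27 = 36
  between #104 and #102: 32 + 13 − 33 = 12
  between #102 and #101: 13 + 9 − 4 = 18
  between #101 and #103: 9 + 14 − 16 = 7
  between #103 and Base: 14 + 31 − 17 = 28
Cheapest insertion is between #101 and #103, adding 7.
New total = 97 + 7 = 104.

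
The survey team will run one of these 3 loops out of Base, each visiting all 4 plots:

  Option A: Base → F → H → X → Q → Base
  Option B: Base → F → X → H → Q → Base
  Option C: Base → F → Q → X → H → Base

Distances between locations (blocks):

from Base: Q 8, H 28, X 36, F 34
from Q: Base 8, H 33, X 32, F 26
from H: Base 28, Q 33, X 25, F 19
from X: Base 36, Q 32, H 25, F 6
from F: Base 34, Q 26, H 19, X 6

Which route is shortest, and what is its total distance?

Option A: 34 + 19 + 25 + 32 + 8 = 118
Option B: 34 + 6 + 25 + 33 + 8 = 106
Option C: 34 + 26 + 32 + 25 + 28 = 145

106 blocks — Option B is the shortest.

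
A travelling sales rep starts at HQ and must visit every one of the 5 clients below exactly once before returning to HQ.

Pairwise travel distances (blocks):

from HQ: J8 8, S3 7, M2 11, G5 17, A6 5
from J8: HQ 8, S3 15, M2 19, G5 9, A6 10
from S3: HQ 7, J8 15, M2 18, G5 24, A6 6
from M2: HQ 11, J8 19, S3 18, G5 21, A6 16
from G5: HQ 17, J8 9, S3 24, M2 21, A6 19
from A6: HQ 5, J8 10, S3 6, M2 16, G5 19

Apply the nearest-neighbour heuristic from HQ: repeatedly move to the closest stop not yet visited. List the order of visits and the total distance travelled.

From HQ: distances to unvisited — A6=5, S3=7, J8=8, M2=11, G5=17. Nearest is A6 (5).
From A6: distances to unvisited — S3=6, J8=10, M2=16, G5=19. Nearest is S3 (6).
From S3: distances to unvisited — J8=15, M2=18, G5=24. Nearest is J8 (15).
From J8: distances to unvisited — G5=9, M2=19. Nearest is G5 (9).
From G5: distances to unvisited — M2=21. Nearest is M2 (21).
Return M2→HQ: 11.
Total = 5 + 6 + 15 + 9 + 21 + 11 = 67.

67 blocks along HQ → A6 → S3 → J8 → G5 → M2 → HQ.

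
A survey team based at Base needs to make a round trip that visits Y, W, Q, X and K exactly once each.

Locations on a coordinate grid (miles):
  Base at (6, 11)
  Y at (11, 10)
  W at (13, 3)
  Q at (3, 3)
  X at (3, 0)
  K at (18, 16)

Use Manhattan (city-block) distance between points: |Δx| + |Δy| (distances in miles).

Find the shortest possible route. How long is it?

With 5 stops there are 5!/2 = 60 distinct round trips (a route and its reverse cost the same).
Base-Y-W-Q-X-K-Base: 6+9+10+3+31+17 = 76
Base-Y-W-Q-K-X-Base: 6+9+10+28+31+14 = 98
Base-Y-W-X-Q-K-Base: 6+9+13+3+28+17 = 76
Base-Y-W-X-K-Q-Base: 6+9+13+31+28+11 = 98
Base-Y-W-K-Q-X-Base: 6+9+18+28+3+14 = 78
Base-Y-W-K-X-Q-Base: 6+9+18+31+3+11 = 78
Base-Y-Q-W-X-K-Base: 6+15+10+13+31+17 = 92
Base-Y-Q-W-K-X-Base: 6+15+10+18+31+14 = 94
Base-Y-Q-X-W-K-Base: 6+15+3+13+18+17 = 72
Base-Y-Q-X-K-W-Base: 6+15+3+31+18+15 = 88
Base-Y-Q-K-W-X-Base: 6+15+28+18+13+14 = 94
Base-Y-Q-K-X-W-Base: 6+15+28+31+13+15 = 108
Base-Y-X-W-Q-K-Base: 6+18+13+10+28+17 = 92
Base-Y-X-W-K-Q-Base: 6+18+13+18+28+11 = 94
… (46 more)
Base-Y-K-W-Q-X-Base: 6+13+18+10+3+14 = 64  ← best
The minimum is 64.
One optimal route: Base → Y → K → W → Q → X → Base (or its reverse).

Minimum total distance: 64 miles.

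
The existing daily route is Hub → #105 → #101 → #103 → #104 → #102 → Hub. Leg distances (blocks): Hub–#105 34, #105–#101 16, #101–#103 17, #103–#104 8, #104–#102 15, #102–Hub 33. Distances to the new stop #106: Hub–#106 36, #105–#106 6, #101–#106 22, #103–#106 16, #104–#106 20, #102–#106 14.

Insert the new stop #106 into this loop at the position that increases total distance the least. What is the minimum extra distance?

Insertion cost between consecutive stops i–j is d(i,#106) + d(#106,j) − d(i,j):
  between Hub and #105: 36 + 6 − 34 = 8
  between #105 and #101: 6 + 22 − 16 = 12
  between #101 and #103: 22 + 16 − 17 = 21
  between #103 and #104: 16 + 20 − 8 = 28
  between #104 and #102: 20 + 14 − 15 = 19
  between #102 and Hub: 14 + 36 − 33 = 17
Cheapest insertion is between Hub and #105, adding 8.
New total = 123 + 8 = 131.

Minimum extra distance: 8 blocks, inserting #106 between Hub and #105.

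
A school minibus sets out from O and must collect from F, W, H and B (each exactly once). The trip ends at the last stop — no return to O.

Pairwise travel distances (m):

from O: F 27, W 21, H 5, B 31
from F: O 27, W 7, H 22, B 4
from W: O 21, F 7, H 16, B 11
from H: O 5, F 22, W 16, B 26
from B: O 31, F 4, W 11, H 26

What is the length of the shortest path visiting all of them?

Minimum one-way distance = 32 m.

There are 4! = 24 possible orderings.
O → F → W → H → B: 27+7+16+26 = 76
O → F → W → B → H: 27+7+11+26 = 71
O → F → H → W → B: 27+22+16+11 = 76
O → F → H → B → W: 27+22+26+11 = 86
O → F → B → W → H: 27+4+11+16 = 58
O → F → B → H → W: 27+4+26+16 = 73
O → W → F → H → B: 21+7+22+26 = 76
O → W → F → B → H: 21+7+4+26 = 58
O → W → H → F → B: 21+16+22+4 = 63
O → W → H → B → F: 21+16+26+4 = 67
O → W → B → F → H: 21+11+4+22 = 58
O → W → B → H → F: 21+11+26+22 = 80
O → H → F → W → B: 5+22+7+11 = 45
O → H → F → B → W: 5+22+4+11 = 42
… (10 more)
O → H → W → F → B: 5+16+7+4 = 32  ← best
The minimum is 32.
One shortest path: O → H → W → F → B.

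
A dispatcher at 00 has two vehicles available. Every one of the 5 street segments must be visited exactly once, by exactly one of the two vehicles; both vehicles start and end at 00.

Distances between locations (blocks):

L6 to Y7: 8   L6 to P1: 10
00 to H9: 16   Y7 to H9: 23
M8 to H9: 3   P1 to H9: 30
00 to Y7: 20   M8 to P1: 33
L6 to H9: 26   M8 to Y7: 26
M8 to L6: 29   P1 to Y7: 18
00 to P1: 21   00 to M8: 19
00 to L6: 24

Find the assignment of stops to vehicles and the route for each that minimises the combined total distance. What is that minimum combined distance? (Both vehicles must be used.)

Minimum combined distance: 97 blocks.

Check every non-empty split of the stops between the two vehicles; for each half take its own optimal tour:
  {M8} + {L6, P1, Y7, H9}: 38 + 78 = 116
  {L6} + {M8, P1, Y7, H9}: 48 + 84 = 132
  {M8, L6} + {P1, Y7, H9}: 72 + 78 = 150
  {P1} + {M8, L6, Y7, H9}: 42 + 76 = 118
  {M8, P1} + {L6, Y7, H9}: 73 + 70 = 143
  {L6, P1} + {M8, Y7, H9}: 55 + 65 = 120
  … (15 splits in total)
  {L6, P1, Y7} + {M8, H9}: 59 + 38 = 97  ← best
Best: vehicle 1 00 → P1 → L6 → Y7 → 00 = 59; vehicle 2 00 → M8 → H9 → 00 = 38; combined 97.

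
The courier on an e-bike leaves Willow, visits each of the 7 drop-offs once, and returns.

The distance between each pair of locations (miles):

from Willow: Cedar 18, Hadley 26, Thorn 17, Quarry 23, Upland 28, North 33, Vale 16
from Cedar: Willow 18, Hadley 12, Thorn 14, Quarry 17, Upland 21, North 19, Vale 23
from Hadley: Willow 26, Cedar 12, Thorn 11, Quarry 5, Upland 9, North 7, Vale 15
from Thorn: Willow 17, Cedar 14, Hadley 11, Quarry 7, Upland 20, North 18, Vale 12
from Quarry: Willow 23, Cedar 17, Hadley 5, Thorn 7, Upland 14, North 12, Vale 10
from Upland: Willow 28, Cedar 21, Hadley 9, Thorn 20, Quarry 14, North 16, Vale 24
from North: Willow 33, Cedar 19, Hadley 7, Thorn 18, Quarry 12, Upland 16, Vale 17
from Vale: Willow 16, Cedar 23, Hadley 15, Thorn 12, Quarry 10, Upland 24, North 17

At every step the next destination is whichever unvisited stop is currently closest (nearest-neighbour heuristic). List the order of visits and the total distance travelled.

Willow → [Vale:16 / Thorn:17 / Cedar:18 / Quarry:23 / Hadley:26 / Upland:28 / North:33] → Vale (16)
Vale → [Quarry:10 / Thorn:12 / Hadley:15 / North:17 / Cedar:23 / Upland:24] → Quarry (10)
Quarry → [Hadley:5 / Thorn:7 / North:12 / Upland:14 / Cedar:17] → Hadley (5)
Hadley → [North:7 / Upland:9 / Thorn:11 / Cedar:12] → North (7)
North → [Upland:16 / Thorn:18 / Cedar:19] → Upland (16)
Upland → [Thorn:20 / Cedar:21] → Thorn (20)
Thorn → [Cedar:14] → Cedar (14)
Return Cedar→Willow: 18.
Total = 16 + 10 + 5 + 7 + 16 + 20 + 14 + 18 = 106.

Nearest-neighbour total = 106 miles; route Willow → Vale → Quarry → Hadley → North → Upland → Thorn → Cedar → Willow.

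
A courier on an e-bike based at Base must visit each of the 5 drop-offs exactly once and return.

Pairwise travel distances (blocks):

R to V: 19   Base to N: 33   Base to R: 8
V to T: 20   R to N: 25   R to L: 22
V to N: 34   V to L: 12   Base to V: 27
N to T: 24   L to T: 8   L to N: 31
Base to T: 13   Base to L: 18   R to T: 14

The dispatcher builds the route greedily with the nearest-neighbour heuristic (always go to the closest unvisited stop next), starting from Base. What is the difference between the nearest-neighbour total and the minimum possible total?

Base: R=8, T=13, L=18, V=27, N=33 ⇒ R
R: T=14, V=19, L=22, N=25 ⇒ T
T: L=8, V=20, N=24 ⇒ L
L: V=12, N=31 ⇒ V
V: N=34 ⇒ N
NN route Base → R → T → L → V → N → Base costs 109.
Optimal: Base → R → N → V → L → T → Base costs 100 (by enumerating all 60 distinct tours).
Excess = 109 − 100 = 9.

The nearest-neighbour route is 9 blocks longer than optimal.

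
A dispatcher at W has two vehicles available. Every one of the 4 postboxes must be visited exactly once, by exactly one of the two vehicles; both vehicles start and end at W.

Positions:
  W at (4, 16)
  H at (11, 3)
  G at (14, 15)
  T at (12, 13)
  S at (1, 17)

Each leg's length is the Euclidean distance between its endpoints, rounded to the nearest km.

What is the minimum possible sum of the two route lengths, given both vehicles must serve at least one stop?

44 km — the smallest possible combined total.

Try each way of splitting the stops between the two vehicles (each non-empty) and, for each split, find the best tour for each vehicle:
  {H} + {G, T, S}: 30 + 28 = 58
  {G} + {H, T, S}: 20 + 39 = 59
  {H, G} + {T, S}: 37 + 24 = 61
  {T} + {H, G, S}: 18 + 42 = 60
  {H, T} + {G, S}: 34 + 26 = 60
  {G, T} + {H, S}: 22 + 35 = 57
  … (7 splits in total)
  {H, G, T} + {S}: 38 + 6 = 44  ← best
Best: vehicle 1 W → H → T → G → W = 38; vehicle 2 W → S → W = 6; combined 44.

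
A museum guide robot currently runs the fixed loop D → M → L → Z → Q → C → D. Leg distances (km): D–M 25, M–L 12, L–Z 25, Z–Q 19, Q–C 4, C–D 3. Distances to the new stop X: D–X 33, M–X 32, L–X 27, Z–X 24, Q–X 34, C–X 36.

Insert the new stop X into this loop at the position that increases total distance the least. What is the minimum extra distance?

+26 km — insert X between L and Z.

Insertion cost between consecutive stops i–j is d(i,X) + d(X,j) − d(i,j):
  between D and M: 33 + 32 − 25 = 40
  between M and L: 32 + 27 − 12 = 47
  between L and Z: 27 + 24 − 25 = 26
  between Z and Q: 24 + 34 − 19 = 39
  between Q and C: 34 + 36 − 4 = 66
  between C and D: 36 + 33 − 3 = 66
Cheapest insertion is between L and Z, adding 26.
New total = 88 + 26 = 114.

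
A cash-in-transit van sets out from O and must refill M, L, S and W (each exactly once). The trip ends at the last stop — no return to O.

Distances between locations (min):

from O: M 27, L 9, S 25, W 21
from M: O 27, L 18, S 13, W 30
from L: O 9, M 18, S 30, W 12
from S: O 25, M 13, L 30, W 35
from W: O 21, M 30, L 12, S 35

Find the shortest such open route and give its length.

There are 4! = 24 possible orderings.
O→M→L→S→W: 27+18+30+35 = 110
O→M→L→W→S: 27+18+12+35 = 92
O→M→S→L→W: 27+13+30+12 = 82
O→M→S→W→L: 27+13+35+12 = 87
O→M→W→L→S: 27+30+12+30 = 99
O→M→W→S→L: 27+30+35+30 = 122
O→L→M→S→W: 9+18+13+35 = 75
O→L→M→W→S: 9+18+30+35 = 92
O→L→S→M→W: 9+30+13+30 = 82
O→L→S→W→M: 9+30+35+30 = 104
O→L→W→M→S: 9+12+30+13 = 64
O→L→W→S→M: 9+12+35+13 = 69
O→S→M→L→W: 25+13+18+12 = 68
O→S→M→W→L: 25+13+30+12 = 80
… (10 more)
The minimum is 64.
One shortest path: O → L → W → M → S.

Shortest open route: 64 min.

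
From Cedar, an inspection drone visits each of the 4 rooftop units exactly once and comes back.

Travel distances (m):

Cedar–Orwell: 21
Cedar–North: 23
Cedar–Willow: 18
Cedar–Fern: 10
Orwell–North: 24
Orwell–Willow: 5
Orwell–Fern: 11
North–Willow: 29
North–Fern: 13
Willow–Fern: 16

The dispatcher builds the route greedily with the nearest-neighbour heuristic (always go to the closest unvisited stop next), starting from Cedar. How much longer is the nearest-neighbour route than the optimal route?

8 m longer than the optimal tour.

Cedar: Fern=10, Willow=18, Orwell=21, North=23 ⇒ Fern
Fern: Orwell=11, North=13, Willow=16 ⇒ Orwell
Orwell: Willow=5, North=24 ⇒ Willow
Willow: North=29 ⇒ North
NN route Cedar → Fern → Orwell → Willow → North → Cedar costs 78.
Optimal: Cedar → North → Fern → Orwell → Willow → Cedar costs 70 (by enumerating all 12 distinct tours).
Excess = 78 − 70 = 8.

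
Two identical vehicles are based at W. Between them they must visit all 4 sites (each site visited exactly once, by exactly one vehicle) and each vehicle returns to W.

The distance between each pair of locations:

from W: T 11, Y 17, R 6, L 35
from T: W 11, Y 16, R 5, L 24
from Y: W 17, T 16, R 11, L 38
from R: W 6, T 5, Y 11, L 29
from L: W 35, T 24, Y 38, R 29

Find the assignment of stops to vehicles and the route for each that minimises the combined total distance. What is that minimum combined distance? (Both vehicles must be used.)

There are 2^3 − 1 = 7 ways to divide the 4 stops into two non-empty groups. For each, the best each vehicle can do is its own shortest tour through its group:
  {T} + {Y, R, L}: 22 + 90 = 112
  {Y} + {T, R, L}: 34 + 70 = 104
  {T, Y} + {R, L}: 44 + 70 = 114
  {R} + {T, Y, L}: 12 + 90 = 102
  {T, R} + {Y, L}: 22 + 90 = 112
  {Y, R} + {T, L}: 34 + 70 = 104
  … (7 splits in total)
Best: vehicle 1 W → R → W = 12; vehicle 2 W → T → L → Y → W = 90; combined 102.

102 — the smallest possible combined total.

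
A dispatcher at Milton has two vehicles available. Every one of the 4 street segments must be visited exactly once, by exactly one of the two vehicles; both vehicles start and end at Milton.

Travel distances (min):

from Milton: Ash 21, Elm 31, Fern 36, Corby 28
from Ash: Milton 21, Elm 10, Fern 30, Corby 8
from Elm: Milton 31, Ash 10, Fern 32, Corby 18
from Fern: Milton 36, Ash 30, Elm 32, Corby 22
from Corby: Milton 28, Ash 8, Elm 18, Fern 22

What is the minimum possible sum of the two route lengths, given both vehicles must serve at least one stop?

Minimum combined distance: 148 min.

Check every non-empty split of the stops between the two vehicles; for each half take its own optimal tour:
  {Ash} + {Elm, Fern, Corby}: 42 + 107 = 149
  {Elm} + {Ash, Fern, Corby}: 62 + 87 = 149
  {Ash, Elm} + {Fern, Corby}: 62 + 86 = 148
  {Fern} + {Ash, Elm, Corby}: 72 + 77 = 149
  {Ash, Fern} + {Elm, Corby}: 87 + 77 = 164
  {Elm, Fern} + {Ash, Corby}: 99 + 57 = 156
  … (7 splits in total)
Best: vehicle 1 Milton → Ash → Elm → Milton = 62; vehicle 2 Milton → Fern → Corby → Milton = 86; combined 148.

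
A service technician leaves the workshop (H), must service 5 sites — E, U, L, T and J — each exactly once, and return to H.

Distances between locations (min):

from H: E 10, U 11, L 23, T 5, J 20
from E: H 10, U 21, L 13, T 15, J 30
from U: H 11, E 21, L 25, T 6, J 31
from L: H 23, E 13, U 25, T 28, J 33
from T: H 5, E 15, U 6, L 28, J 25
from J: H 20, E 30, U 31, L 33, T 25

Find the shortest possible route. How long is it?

With 5 stops there are 5!/2 = 60 distinct round trips (a route and its reverse cost the same).
H - E - U - L - T - J - H: 10+21+25+28+25+20 = 129
H - E - U - L - J - T - H: 10+21+25+33+25+5 = 119
H - E - U - T - L - J - H: 10+21+6+28+33+20 = 118
H - E - U - T - J - L - H: 10+21+6+25+33+23 = 118
H - E - U - J - L - T - H: 10+21+31+33+28+5 = 128
H - E - U - J - T - L - H: 10+21+31+25+28+23 = 138
H - E - L - U - T - J - H: 10+13+25+6+25+20 = 99
H - E - L - U - J - T - H: 10+13+25+31+25+5 = 109
H - E - L - T - U - J - H: 10+13+28+6+31+20 = 108
H - E - L - T - J - U - H: 10+13+28+25+31+11 = 118
H - E - L - J - U - T - H: 10+13+33+31+6+5 = 98
H - E - L - J - T - U - H: 10+13+33+25+6+11 = 98
H - E - T - U - L - J - H: 10+15+6+25+33+20 = 109
H - E - T - U - J - L - H: 10+15+6+31+33+23 = 118
… (46 more)
The minimum is 98.
One optimal route: H → E → L → J → U → T → H (or its reverse).

Minimum total distance: 98 min.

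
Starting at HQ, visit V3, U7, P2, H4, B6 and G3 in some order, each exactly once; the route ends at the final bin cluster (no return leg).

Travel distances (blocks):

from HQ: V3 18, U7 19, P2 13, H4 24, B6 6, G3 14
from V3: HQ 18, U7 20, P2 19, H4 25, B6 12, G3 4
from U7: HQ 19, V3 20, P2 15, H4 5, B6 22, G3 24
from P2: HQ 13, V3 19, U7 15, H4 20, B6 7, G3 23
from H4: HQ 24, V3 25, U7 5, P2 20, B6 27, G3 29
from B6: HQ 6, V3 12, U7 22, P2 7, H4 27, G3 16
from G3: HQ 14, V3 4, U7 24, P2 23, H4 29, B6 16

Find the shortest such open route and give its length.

There are 6! = 720 possible orderings.
HQ → V3 → U7 → P2 → H4 → B6 → G3: 18+20+15+20+27+16 = 116
HQ → V3 → U7 → P2 → H4 → G3 → B6: 18+20+15+20+29+16 = 118
HQ → V3 → U7 → P2 → B6 → H4 → G3: 18+20+15+7+27+29 = 116
HQ → V3 → U7 → P2 → B6 → G3 → H4: 18+20+15+7+16+29 = 105
HQ → V3 → U7 → P2 → G3 → H4 → B6: 18+20+15+23+29+27 = 132
HQ → V3 → U7 → P2 → G3 → B6 → H4: 18+20+15+23+16+27 = 119
HQ → V3 → U7 → H4 → P2 → B6 → G3: 18+20+5+20+7+16 = 86
HQ → V3 → U7 → H4 → P2 → G3 → B6: 18+20+5+20+23+16 = 102
… (712 more)
HQ → G3 → V3 → B6 → P2 → U7 → H4: 14+4+12+7+15+5 = 57  ← best
The minimum is 57.
One shortest path: HQ → G3 → V3 → B6 → P2 → U7 → H4.

Shortest open route: 57 blocks.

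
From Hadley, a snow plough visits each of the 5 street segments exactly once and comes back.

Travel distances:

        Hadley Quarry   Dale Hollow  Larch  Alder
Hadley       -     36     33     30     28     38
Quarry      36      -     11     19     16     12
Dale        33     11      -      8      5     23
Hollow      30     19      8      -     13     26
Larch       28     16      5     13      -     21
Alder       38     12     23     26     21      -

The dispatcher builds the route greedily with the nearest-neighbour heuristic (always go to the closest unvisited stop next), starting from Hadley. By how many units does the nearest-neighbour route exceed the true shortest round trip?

Hadley: Larch=28, Hollow=30, Dale=33, Quarry=36, Alder=38 ⇒ Larch
Larch: Dale=5, Hollow=13, Quarry=16, Alder=21 ⇒ Dale
Dale: Hollow=8, Quarry=11, Alder=23 ⇒ Hollow
Hollow: Quarry=19, Alder=26 ⇒ Quarry
Quarry: Alder=12 ⇒ Alder
NN route Hadley → Larch → Dale → Hollow → Quarry → Alder → Hadley costs 110.
Optimal: Hadley → Hollow → Dale → Larch → Quarry → Alder → Hadley costs 109 (by enumerating all 60 distinct tours).
Excess = 110 − 109 = 1.

Excess over optimum: 1.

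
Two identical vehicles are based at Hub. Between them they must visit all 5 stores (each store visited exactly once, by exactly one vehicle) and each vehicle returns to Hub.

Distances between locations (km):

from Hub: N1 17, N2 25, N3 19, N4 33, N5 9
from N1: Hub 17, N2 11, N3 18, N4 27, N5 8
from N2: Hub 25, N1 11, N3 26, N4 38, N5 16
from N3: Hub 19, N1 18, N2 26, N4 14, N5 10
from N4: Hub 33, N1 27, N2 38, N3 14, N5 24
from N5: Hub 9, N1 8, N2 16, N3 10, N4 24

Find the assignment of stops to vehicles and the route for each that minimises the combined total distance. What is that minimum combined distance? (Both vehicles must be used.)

There are 2^4 − 1 = 15 ways to divide the 5 stops into two non-empty groups. For each, the best each vehicle can do is its own shortest tour through its group:
  {N1} + {N2, N3, N4, N5}: 34 + 96 = 130
  {N2} + {N1, N3, N4, N5}: 50 + 77 = 127
  {N1, N2} + {N3, N4, N5}: 53 + 66 = 119
  {N3} + {N1, N2, N4, N5}: 38 + 96 = 134
  {N1, N3} + {N2, N4, N5}: 54 + 96 = 150
  {N2, N3} + {N1, N4, N5}: 70 + 77 = 147
  … (15 splits in total)
  {N1, N2, N3, N4} + {N5}: 96 + 18 = 114  ← best
Best: vehicle 1 Hub → N2 → N1 → N4 → N3 → Hub = 96; vehicle 2 Hub → N5 → Hub = 18; combined 114.

Minimum combined distance: 114 km.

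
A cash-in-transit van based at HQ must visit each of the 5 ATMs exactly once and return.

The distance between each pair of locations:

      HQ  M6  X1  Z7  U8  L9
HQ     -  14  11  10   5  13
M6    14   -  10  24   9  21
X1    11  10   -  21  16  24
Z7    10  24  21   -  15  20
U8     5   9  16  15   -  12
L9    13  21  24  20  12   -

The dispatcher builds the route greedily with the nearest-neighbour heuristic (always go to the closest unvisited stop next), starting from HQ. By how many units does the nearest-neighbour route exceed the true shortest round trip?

The nearest-neighbour route is 6 longer than optimal.

HQ: U8=5, Z7=10, X1=11, L9=13, M6=14 ⇒ U8
U8: M6=9, L9=12, Z7=15, X1=16 ⇒ M6
M6: X1=10, L9=21, Z7=24 ⇒ X1
X1: Z7=21, L9=24 ⇒ Z7
Z7: L9=20 ⇒ L9
NN route HQ → U8 → M6 → X1 → Z7 → L9 → HQ costs 78.
Optimal: HQ → X1 → M6 → U8 → L9 → Z7 → HQ costs 72 (by enumerating all 60 distinct tours).
Excess = 78 − 72 = 6.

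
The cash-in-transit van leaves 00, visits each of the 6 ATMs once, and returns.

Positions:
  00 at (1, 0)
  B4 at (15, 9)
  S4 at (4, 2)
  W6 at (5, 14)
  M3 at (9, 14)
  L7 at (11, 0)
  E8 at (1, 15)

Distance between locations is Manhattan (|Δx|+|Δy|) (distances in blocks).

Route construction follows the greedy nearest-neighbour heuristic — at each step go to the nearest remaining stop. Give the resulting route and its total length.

62 blocks along 00 → S4 → L7 → B4 → M3 → W6 → E8 → 00.

00 → [S4:5 / L7:10 / E8:15 / W6:18 / M3:22 / B4:23] → S4 (5)
S4 → [L7:9 / W6:13 / E8:16 / M3:17 / B4:18] → L7 (9)
L7 → [B4:13 / M3:16 / W6:20 / E8:25] → B4 (13)
B4 → [M3:11 / W6:15 / E8:20] → M3 (11)
M3 → [W6:4 / E8:9] → W6 (4)
W6 → [E8:5] → E8 (5)
Return E8→00: 15.
Total = 5 + 9 + 13 + 11 + 4 + 5 + 15 = 62.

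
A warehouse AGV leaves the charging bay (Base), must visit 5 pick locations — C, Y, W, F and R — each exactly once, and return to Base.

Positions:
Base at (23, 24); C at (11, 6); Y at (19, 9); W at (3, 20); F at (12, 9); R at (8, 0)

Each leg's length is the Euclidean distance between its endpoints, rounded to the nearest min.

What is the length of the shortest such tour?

Base → C → Y → W → F → R → Base: 22+9+19+14+10+28 = 102
Base → C → Y → W → R → F → Base: 22+9+19+21+10+19 = 100
Base → C → Y → F → W → R → Base: 22+9+7+14+21+28 = 101
Base → C → Y → F → R → W → Base: 22+9+7+10+21+20 = 89
Base → C → Y → R → W → F → Base: 22+9+14+21+14+19 = 99
Base → C → Y → R → F → W → Base: 22+9+14+10+14+20 = 89
Base → C → W → Y → F → R → Base: 22+16+19+7+10+28 = 102
Base → C → W → Y → R → F → Base: 22+16+19+14+10+19 = 100
Base → C → W → F → Y → R → Base: 22+16+14+7+14+28 = 101
Base → C → W → F → R → Y → Base: 22+16+14+10+14+16 = 92
Base → C → W → R → Y → F → Base: 22+16+21+14+7+19 = 99
Base → C → W → R → F → Y → Base: 22+16+21+10+7+16 = 92
Base → C → F → Y → W → R → Base: 22+3+7+19+21+28 = 100
Base → C → F → Y → R → W → Base: 22+3+7+14+21+20 = 87
… (46 more)
Base → Y → F → C → R → W → Base: 16+7+3+7+21+20 = 74  ← best
The minimum is 74.
One optimal route: Base → Y → F → C → R → W → Base (or its reverse).

Minimum total distance: 74 min.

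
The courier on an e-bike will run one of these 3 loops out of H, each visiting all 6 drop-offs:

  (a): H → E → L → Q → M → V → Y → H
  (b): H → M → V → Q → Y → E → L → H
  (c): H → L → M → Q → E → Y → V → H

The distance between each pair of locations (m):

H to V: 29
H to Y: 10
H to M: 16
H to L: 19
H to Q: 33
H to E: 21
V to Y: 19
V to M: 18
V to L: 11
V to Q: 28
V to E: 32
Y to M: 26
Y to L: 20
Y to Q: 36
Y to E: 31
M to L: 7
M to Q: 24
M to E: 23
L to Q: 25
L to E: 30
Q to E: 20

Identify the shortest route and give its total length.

147 m — (a) is the shortest.

(a): 21 + 30 + 25 + 24 + 18 + 19 + 10 = 147
(b): 16 + 18 + 28 + 36 + 31 + 30 + 19 = 178
(c): 19 + 7 + 24 + 20 + 31 + 19 + 29 = 149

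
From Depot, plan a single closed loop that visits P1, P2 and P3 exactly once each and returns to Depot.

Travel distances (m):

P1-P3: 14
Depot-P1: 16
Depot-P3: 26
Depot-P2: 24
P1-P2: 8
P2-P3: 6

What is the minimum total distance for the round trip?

Minimum total distance: 56 m.

With 3 stops there are 3!/2 = 3 distinct round trips (a route and its reverse cost the same).
Depot → P1 → P2 → P3 → Depot: 16+8+6+26 = 56
Depot → P1 → P3 → P2 → Depot: 16+14+6+24 = 60
Depot → P2 → P1 → P3 → Depot: 24+8+14+26 = 72
The minimum is 56.
One optimal route: Depot → P1 → P2 → P3 → Depot (or its reverse).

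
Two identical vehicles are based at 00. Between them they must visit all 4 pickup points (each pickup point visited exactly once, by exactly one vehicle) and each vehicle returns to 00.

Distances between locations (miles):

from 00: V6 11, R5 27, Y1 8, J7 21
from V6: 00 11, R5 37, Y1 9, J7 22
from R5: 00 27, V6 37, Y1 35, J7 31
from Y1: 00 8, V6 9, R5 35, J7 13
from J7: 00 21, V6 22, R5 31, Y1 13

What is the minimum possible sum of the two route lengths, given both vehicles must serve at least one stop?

Check every non-empty split of the stops between the two vehicles; for each half take its own optimal tour:
  {V6} + {R5, Y1, J7}: 22 + 79 = 101
  {R5} + {V6, Y1, J7}: 54 + 54 = 108
  {V6, R5} + {Y1, J7}: 75 + 42 = 117
  {Y1} + {V6, R5, J7}: 16 + 91 = 107
  {V6, Y1} + {R5, J7}: 28 + 79 = 107
  {R5, Y1} + {V6, J7}: 70 + 54 = 124
  … (7 splits in total)
Best: vehicle 1 00 → V6 → 00 = 22; vehicle 2 00 → R5 → J7 → Y1 → 00 = 79; combined 101.

101 miles — the smallest possible combined total.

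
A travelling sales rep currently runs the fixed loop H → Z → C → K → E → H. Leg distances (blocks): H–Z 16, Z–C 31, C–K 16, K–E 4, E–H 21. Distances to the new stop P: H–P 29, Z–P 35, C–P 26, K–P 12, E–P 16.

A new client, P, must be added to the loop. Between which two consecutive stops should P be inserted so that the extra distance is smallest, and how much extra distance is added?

Adding 22 blocks by placing P on the C–K leg.

Insertion cost between consecutive stops i–j is d(i,P) + d(P,j) − d(i,j):
  between H and Z: 29 + 35 − 16 = 48
  between Z and C: 35 + 26 − 31 = 30
  between C and K: 26 + 12 − 16 = 22
  between K and E: 12 + 16 − 4 = 24
  between E and H: 16 + 29 − 21 = 24
Cheapest insertion is between C and K, adding 22.
New total = 88 + 22 = 110.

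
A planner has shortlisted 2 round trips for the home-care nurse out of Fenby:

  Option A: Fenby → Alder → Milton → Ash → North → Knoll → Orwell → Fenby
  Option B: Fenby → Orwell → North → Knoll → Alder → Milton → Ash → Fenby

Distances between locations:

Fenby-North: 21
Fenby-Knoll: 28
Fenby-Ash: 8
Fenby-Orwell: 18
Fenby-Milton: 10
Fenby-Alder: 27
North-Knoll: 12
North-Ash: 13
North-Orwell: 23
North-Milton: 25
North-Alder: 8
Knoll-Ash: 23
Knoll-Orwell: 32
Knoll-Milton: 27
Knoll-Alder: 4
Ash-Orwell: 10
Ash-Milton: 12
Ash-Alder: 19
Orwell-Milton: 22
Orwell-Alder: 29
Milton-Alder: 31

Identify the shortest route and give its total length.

108 — Option B is the shortest.

Option A: 27 + 31 + 12 + 13 + 12 + 32 + 18 = 145
Option B: 18 + 23 + 12 + 4 + 31 + 12 + 8 = 108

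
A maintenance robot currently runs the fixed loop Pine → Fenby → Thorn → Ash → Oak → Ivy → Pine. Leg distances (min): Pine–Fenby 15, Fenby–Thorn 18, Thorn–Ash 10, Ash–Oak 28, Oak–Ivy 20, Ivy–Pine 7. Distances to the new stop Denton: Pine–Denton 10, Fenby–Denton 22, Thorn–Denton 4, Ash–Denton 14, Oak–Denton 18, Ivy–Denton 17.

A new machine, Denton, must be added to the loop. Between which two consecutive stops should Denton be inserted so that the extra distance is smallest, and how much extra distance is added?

Insertion cost between consecutive stops i–j is d(i,Denton) + d(Denton,j) − d(i,j):
  between Pine and Fenby: 10 + 22 − 15 = 17
  between Fenby and Thorn: 22 + 4 − 18 = 8
  between Thorn and Ash: 4 + 14 − 10 = 8
  between Ash and Oak: 14 + 18 − 28 = 4
  between Oak and Ivy: 18 + 17 − 20 = 15
  between Ivy and Pine: 17 + 10 − 7 = 20
Cheapest insertion is between Ash and Oak, adding 4.
New total = 98 + 4 = 102.

Adding 4 min by placing Denton on the Ash–Oak leg.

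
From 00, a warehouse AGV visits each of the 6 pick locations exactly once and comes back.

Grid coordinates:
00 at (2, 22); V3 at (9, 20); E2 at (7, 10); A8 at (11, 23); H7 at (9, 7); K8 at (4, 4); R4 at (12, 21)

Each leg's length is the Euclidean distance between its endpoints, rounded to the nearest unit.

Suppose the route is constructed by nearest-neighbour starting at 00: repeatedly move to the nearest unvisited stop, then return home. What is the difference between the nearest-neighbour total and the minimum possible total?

2 longer than the optimal tour.

00: V3=7, A8=9, R4=10, E2=13, H7=17, K8=18 ⇒ V3
V3: R4=3, A8=4, E2=10, H7=13, K8=17 ⇒ R4
R4: A8=2, E2=12, H7=14, K8=19 ⇒ A8
A8: E2=14, H7=16, K8=20 ⇒ E2
E2: H7=4, K8=7 ⇒ H7
H7: K8=6 ⇒ K8
NN route 00 → V3 → R4 → A8 → E2 → H7 → K8 → 00 costs 54.
Optimal: 00 → A8 → R4 → V3 → E2 → H7 → K8 → 00 costs 52 (by enumerating all 360 distinct tours).
Excess = 54 − 52 = 2.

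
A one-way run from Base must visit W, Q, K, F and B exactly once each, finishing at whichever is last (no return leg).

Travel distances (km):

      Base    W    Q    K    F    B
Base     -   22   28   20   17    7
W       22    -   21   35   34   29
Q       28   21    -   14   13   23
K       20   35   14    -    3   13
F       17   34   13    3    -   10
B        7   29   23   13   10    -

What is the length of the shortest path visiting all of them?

There are 5! = 120 possible orderings.
Base→W→Q→K→F→B: 22+21+14+3+10 = 70
Base→W→Q→K→B→F: 22+21+14+13+10 = 80
Base→W→Q→F→K→B: 22+21+13+3+13 = 72
Base→W→Q→F→B→K: 22+21+13+10+13 = 79
Base→W→Q→B→K→F: 22+21+23+13+3 = 82
Base→W→Q→B→F→K: 22+21+23+10+3 = 79
Base→W→K→Q→F→B: 22+35+14+13+10 = 94
Base→W→K→Q→B→F: 22+35+14+23+10 = 104
Base→W→K→F→Q→B: 22+35+3+13+23 = 96
Base→W→K→F→B→Q: 22+35+3+10+23 = 93
Base→W→K→B→Q→F: 22+35+13+23+13 = 106
Base→W→K→B→F→Q: 22+35+13+10+13 = 93
Base→W→F→Q→K→B: 22+34+13+14+13 = 96
Base→W→F→Q→B→K: 22+34+13+23+13 = 105
… (106 more)
Base→B→F→K→Q→W: 7+10+3+14+21 = 55  ← best
The minimum is 55.
One shortest path: Base → B → F → K → Q → W.

55 km — the minimum one-way total.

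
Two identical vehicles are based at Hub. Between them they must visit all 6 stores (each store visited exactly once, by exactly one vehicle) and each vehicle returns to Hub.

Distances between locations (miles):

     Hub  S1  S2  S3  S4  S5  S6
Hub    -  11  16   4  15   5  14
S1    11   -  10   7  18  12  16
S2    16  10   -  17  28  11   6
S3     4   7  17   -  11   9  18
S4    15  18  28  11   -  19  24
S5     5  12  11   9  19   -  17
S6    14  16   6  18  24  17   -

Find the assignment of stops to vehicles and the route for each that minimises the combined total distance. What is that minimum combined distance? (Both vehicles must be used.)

73 miles — the smallest possible combined total.

There are 2^5 − 1 = 31 ways to divide the 6 stops into two non-empty groups. For each, the best each vehicle can do is its own shortest tour through its group:
  {S1} + {S2, S3, S4, S5, S6}: 22 + 61 = 83
  {S2} + {S1, S3, S4, S5, S6}: 32 + 71 = 103
  {S1, S2} + {S3, S4, S5, S6}: 37 + 61 = 98
  {S3} + {S1, S2, S4, S5, S6}: 8 + 71 = 79
  {S1, S3} + {S2, S4, S5, S6}: 22 + 61 = 83
  {S2, S3} + {S1, S4, S5, S6}: 37 + 71 = 108
  … (31 splits in total)
  {S5} + {S1, S2, S3, S4, S6}: 10 + 63 = 73  ← best
Best: vehicle 1 Hub → S5 → Hub = 10; vehicle 2 Hub → S3 → S4 → S1 → S2 → S6 → Hub = 63; combined 73.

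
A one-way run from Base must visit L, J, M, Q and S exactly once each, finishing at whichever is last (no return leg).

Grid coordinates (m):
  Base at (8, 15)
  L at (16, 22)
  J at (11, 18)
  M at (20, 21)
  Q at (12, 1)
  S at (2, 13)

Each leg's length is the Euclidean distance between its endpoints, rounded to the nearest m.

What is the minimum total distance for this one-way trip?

Shortest open route: 48 m.

There are 5! = 120 possible orderings.
Base → L → J → M → Q → S: 11+6+9+22+16 = 64
Base → L → J → M → S → Q: 11+6+9+20+16 = 62
Base → L → J → Q → M → S: 11+6+17+22+20 = 76
Base → L → J → Q → S → M: 11+6+17+16+20 = 70
Base → L → J → S → M → Q: 11+6+10+20+22 = 69
Base → L → J → S → Q → M: 11+6+10+16+22 = 65
Base → L → M → J → Q → S: 11+4+9+17+16 = 57
Base → L → M → J → S → Q: 11+4+9+10+16 = 50
Base → L → M → Q → J → S: 11+4+22+17+10 = 64
Base → L → M → Q → S → J: 11+4+22+16+10 = 63
Base → L → M → S → J → Q: 11+4+20+10+17 = 62
Base → L → M → S → Q → J: 11+4+20+16+17 = 68
Base → L → Q → J → M → S: 11+21+17+9+20 = 78
Base → L → Q → J → S → M: 11+21+17+10+20 = 79
… (106 more)
Base → S → J → L → M → Q: 6+10+6+4+22 = 48  ← best
The minimum is 48.
One shortest path: Base → S → J → L → M → Q.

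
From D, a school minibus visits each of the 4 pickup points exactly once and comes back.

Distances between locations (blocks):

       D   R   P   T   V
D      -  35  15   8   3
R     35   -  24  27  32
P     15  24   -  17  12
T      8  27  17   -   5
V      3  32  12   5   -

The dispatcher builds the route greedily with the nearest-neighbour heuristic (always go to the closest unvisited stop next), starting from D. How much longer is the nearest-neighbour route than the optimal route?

The nearest-neighbour route is 10 blocks longer than optimal.

From D: V=3, T=8, P=15, R=35 → choose V (3).
From V: T=5, P=12, R=32 → choose T (5).
From T: P=17, R=27 → choose P (17).
From P: R=24 → choose R (24).
NN route D → V → T → P → R → D costs 84.
Optimal: D → P → R → T → V → D costs 74 (by enumerating all 12 distinct tours).
Excess = 84 − 74 = 10.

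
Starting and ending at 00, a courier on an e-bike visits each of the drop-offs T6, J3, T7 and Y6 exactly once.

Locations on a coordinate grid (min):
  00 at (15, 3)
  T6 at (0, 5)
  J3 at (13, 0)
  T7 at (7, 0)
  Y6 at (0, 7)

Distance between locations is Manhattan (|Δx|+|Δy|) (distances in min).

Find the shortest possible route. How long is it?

With 4 stops there are 4!/2 = 12 distinct round trips (a route and its reverse cost the same).
00-T6-J3-T7-Y6-00: 17+18+6+14+19 = 74
00-T6-J3-Y6-T7-00: 17+18+20+14+11 = 80
00-T6-T7-J3-Y6-00: 17+12+6+20+19 = 74
00-T6-T7-Y6-J3-00: 17+12+14+20+5 = 68
00-T6-Y6-J3-T7-00: 17+2+20+6+11 = 56
00-T6-Y6-T7-J3-00: 17+2+14+6+5 = 44
00-J3-T6-T7-Y6-00: 5+18+12+14+19 = 68
00-J3-T6-Y6-T7-00: 5+18+2+14+11 = 50
00-J3-T7-T6-Y6-00: 5+6+12+2+19 = 44
00-J3-Y6-T6-T7-00: 5+20+2+12+11 = 50
00-T7-T6-J3-Y6-00: 11+12+18+20+19 = 80
00-T7-J3-T6-Y6-00: 11+6+18+2+19 = 56
The minimum is 44.
One optimal route: 00 → T6 → Y6 → T7 → J3 → 00 (or its reverse).

Shortest round trip = 44 min.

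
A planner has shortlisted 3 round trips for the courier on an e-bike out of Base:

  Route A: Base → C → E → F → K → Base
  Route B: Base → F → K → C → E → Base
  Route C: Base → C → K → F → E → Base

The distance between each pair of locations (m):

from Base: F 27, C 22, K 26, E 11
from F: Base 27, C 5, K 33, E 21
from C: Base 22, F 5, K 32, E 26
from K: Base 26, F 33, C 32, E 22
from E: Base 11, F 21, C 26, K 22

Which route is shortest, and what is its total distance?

Route A: 22 + 26 + 21 + 33 + 26 = 128
Route B: 27 + 33 + 32 + 26 + 11 = 129
Route C: 22 + 32 + 33 + 21 + 11 = 119

Shortest is Route C, total 119 m.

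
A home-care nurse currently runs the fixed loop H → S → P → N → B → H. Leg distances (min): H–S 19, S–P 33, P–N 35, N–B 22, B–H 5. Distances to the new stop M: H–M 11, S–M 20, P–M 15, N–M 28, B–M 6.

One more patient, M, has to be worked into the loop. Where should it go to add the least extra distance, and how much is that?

Minimum extra distance: 2 min, inserting M between S and P.

Insertion cost between consecutive stops i–j is d(i,M) + d(M,j) − d(i,j):
  between H and S: 11 + 20 − 19 = 12
  between S and P: 20 + 15 − 33 = 2
  between P and N: 15 + 28 − 35 = 8
  between N and B: 28 + 6 − 22 = 12
  between B and H: 6 + 11 − 5 = 12
Cheapest insertion is between S and P, adding 2.
New total = 114 + 2 = 116.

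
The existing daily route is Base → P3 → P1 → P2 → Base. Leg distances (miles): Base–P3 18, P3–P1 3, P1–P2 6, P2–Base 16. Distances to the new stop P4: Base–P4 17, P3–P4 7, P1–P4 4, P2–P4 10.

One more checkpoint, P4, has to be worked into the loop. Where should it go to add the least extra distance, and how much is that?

Minimum extra distance: 6 miles, inserting P4 between Base and P3.

Insertion cost between consecutive stops i–j is d(i,P4) + d(P4,j) − d(i,j):
  between Base and P3: 17 + 7 − 18 = 6
  between P3 and P1: 7 + 4 − 3 = 8
  between P1 and P2: 4 + 10 − 6 = 8
  between P2 and Base: 10 + 17 − 16 = 11
Cheapest insertion is between Base and P3, adding 6.
New total = 43 + 6 = 49.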